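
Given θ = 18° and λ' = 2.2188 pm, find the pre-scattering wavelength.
2.1000 pm

From λ' = λ + Δλ, we have λ = λ' - Δλ

First calculate the Compton shift:
Δλ = λ_C(1 - cos θ)
Δλ = 2.4263 × (1 - cos(18°))
Δλ = 2.4263 × 0.0489
Δλ = 0.1188 pm

Initial wavelength:
λ = λ' - Δλ
λ = 2.2188 - 0.1188
λ = 2.1000 pm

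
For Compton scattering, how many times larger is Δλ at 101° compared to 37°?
101° produces the larger shift by a factor of 5.914

Calculate both shifts using Δλ = λ_C(1 - cos θ):

For θ₁ = 37°:
Δλ₁ = 2.4263 × (1 - cos(37°))
Δλ₁ = 2.4263 × 0.2014
Δλ₁ = 0.4886 pm

For θ₂ = 101°:
Δλ₂ = 2.4263 × (1 - cos(101°))
Δλ₂ = 2.4263 × 1.1908
Δλ₂ = 2.8893 pm

The 101° angle produces the larger shift.
Ratio: 2.8893/0.4886 = 5.914

(Intermediate values are shown rounded; full precision is carried through to the final answer.)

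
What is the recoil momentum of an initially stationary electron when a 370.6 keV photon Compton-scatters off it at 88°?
2.2626e-22 kg·m/s

The electron is initially at rest, so by conservation of momentum:
p⃗_e = p⃗₀ − p⃗'  (incident photon momentum minus scattered photon momentum)

Photon momentum magnitudes (p = h/λ = E/c):
λ₀ = hc/E₀ = 3.3455 pm → p₀ = h/λ₀ = 1.9806e-22 kg·m/s
Δλ = λ_C(1 − cos 88°) = 2.3416 pm
λ' = 5.6871 pm → p' = h/λ' = 1.1651e-22 kg·m/s

The scattered photon makes angle θ = 88° with the incident direction, so by the law of cosines:
|p⃗_e|² = p₀² + p'² − 2p₀p'cos θ
|p⃗_e|² = (1.9806e-22)² + (1.1651e-22)² − 2·1.9806e-22·1.1651e-22·cos(88°)
|p⃗_e| = 2.2626e-22 kg·m/s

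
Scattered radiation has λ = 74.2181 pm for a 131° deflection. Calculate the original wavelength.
70.2000 pm

From λ' = λ + Δλ, we have λ = λ' - Δλ

First calculate the Compton shift:
Δλ = λ_C(1 - cos θ)
Δλ = 2.4263 × (1 - cos(131°))
Δλ = 2.4263 × 1.6561
Δλ = 4.0181 pm

Initial wavelength:
λ = λ' - Δλ
λ = 74.2181 - 4.0181
λ = 70.2000 pm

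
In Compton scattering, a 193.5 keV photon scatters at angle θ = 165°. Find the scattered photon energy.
110.9240 keV

First convert energy to wavelength:
λ = hc/E, with hc ≈ 1239.842 keV·pm (i.e. 1239.842 eV·nm)

For E = 193.5 keV = 193500 eV:
λ = 1239.842 keV·pm / 193.5 keV
λ = 6.4075 pm

Calculate the Compton shift:
Δλ = λ_C(1 - cos(165°)) = 2.4263 × 1.9659
Δλ = 4.7699 pm

Final wavelength:
λ' = 6.4075 + 4.7699 = 11.1774 pm

Final energy:
E' = hc/λ' = 1239.842 / 11.1774 = 110.9240 keV

(Intermediate values are shown rounded; full precision is carried through to the final answer.)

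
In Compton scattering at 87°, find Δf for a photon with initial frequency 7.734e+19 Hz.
2.880e+19 Hz (decrease)

Convert frequency to wavelength (c = 299792458 m/s):
λ₀ = c/f₀ = 299792458/7.734e+19 = 3.8762924e-12 m = 3.8763 pm

Calculate Compton shift:
Δλ = λ_C(1 - cos(87°)) = 2.2993 pm

Final wavelength:
λ' = λ₀ + Δλ = 3.8763 + 2.2993 = 6.1756 pm

Final frequency:
f' = c/λ' = 299792458/6.1756194e-12 = 4.8544516e+19 Hz

Frequency shift (decrease):
Δf = f₀ - f' = 7.734e+19 - 4.8544516e+19 = 2.880e+19 Hz

(Intermediate values are shown rounded; full precision is carried through to the final answer.)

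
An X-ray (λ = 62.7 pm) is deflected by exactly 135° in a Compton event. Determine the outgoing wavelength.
66.8420 pm

Using the Compton formula: λ' = λ + λ_C(1 − cos θ)

For θ = 135°, cos θ = -√2/2 (exact) ≈ -0.7071, so:
1 − cos 135° = 1 − (-√2/2) ≈ 1.7071

Δλ = λ_C × 1.7071 = 2.4263 × 1.7071 = 4.1420 pm

λ' = 62.7 + 4.1420 = 66.8420 pm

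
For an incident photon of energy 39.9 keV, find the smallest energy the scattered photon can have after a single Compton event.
34.5107 keV (at θ = 180°)

The scattered photon has minimum energy when its wavelength is maximum, i.e., when the Compton shift Δλ = λ_C(1 − cos θ) is maximum. This occurs at θ = 180° (backscattering), giving Δλ_max = 2λ_C = 4.8526 pm.

Initial wavelength: λ₀ = hc/E₀ = 31.0737 pm
Maximum final wavelength: λ'_max = λ₀ + 2λ_C = 31.0737 + 4.8526 = 35.9264 pm
Minimum final energy: E'_min = hc/λ'_max = 34.5107 keV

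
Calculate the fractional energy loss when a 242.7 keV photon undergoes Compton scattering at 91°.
0.3258 (or 32.58%)

Calculate initial and final photon energies:

Initial: E₀ = 242.7 keV → λ₀ = 5.1085 pm
Compton shift: Δλ = 2.4687 pm
Final wavelength: λ' = 7.5772 pm
Final energy: E' = 163.6282 keV

Fractional energy loss:
(E₀ - E')/E₀ = (242.7000 - 163.6282)/242.7000
= 79.0718/242.7000
= 0.3258
= 32.58%

(Intermediate values are shown rounded; full precision is carried through to the final answer.)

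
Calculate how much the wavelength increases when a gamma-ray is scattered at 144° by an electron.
4.3892 pm

Using the Compton scattering formula:
Δλ = λ_C(1 - cos θ)

where λ_C = h/(m_e·c) ≈ 2.4263 pm is the Compton wavelength of an electron.

For θ = 144°:
cos(144°) = -0.8090
1 - cos(144°) = 1.8090

Δλ = 2.4263 × 1.8090
Δλ = 4.3892 pm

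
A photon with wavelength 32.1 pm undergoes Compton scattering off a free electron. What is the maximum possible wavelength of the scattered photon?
36.9526 pm (at θ = 180°)

The Compton shift is Δλ = λ_C(1 − cos θ).

Since cos θ ranges from −1 to 1, the factor (1 − cos θ) ranges from 0 to 2; the maximum shift occurs at θ = 180° (backscattering):
Δλ_max = 2λ_C = 2 × 2.4263 pm = 4.8526 pm

Maximum scattered wavelength:
λ'_max = λ₀ + Δλ_max = 32.1 + 4.8526 = 36.9526 pm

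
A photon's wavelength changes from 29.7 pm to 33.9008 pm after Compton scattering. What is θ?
137.00°

First find the wavelength shift:
Δλ = λ' - λ = 33.9008 - 29.7 = 4.2008 pm

Using Δλ = λ_C(1 - cos θ), with λ_C = h/(m_e·c) ≈ 2.42631024 pm:
cos θ = 1 - Δλ/λ_C
cos θ = 1 - 4.2008/2.42631024
cos θ = -0.731353

θ = arccos(-0.731353)
θ = 137.00°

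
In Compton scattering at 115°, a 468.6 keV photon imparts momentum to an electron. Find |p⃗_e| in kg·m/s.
3.1229e-22 kg·m/s

The electron is initially at rest, so by conservation of momentum:
p⃗_e = p⃗₀ − p⃗'  (incident photon momentum minus scattered photon momentum)

Photon momentum magnitudes (p = h/λ = E/c):
λ₀ = hc/E₀ = 2.6458 pm → p₀ = h/λ₀ = 2.5043e-22 kg·m/s
Δλ = λ_C(1 − cos 115°) = 3.4517 pm
λ' = 6.0976 pm → p' = h/λ' = 1.0867e-22 kg·m/s

The scattered photon makes angle θ = 115° with the incident direction, so by the law of cosines:
|p⃗_e|² = p₀² + p'² − 2p₀p'cos θ
|p⃗_e|² = (2.5043e-22)² + (1.0867e-22)² − 2·2.5043e-22·1.0867e-22·cos(115°)
|p⃗_e| = 3.1229e-22 kg·m/s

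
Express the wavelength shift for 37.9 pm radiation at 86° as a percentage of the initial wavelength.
5.9553%

Calculate the Compton shift:
Δλ = λ_C(1 - cos(86°))
Δλ = 2.4263 × (1 - cos(86°))
Δλ = 2.4263 × 0.9302
Δλ = 2.2571 pm

Percentage change:
(Δλ/λ₀) × 100 = (2.2571/37.9) × 100
= 5.9553%

(Intermediate values are shown rounded; full precision is carried through to the final answer.)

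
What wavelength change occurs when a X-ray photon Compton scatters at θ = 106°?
3.0951 pm

Using the Compton scattering formula:
Δλ = λ_C(1 - cos θ)

where λ_C = h/(m_e·c) ≈ 2.4263 pm is the Compton wavelength of an electron.

For θ = 106°:
cos(106°) = -0.2756
1 - cos(106°) = 1.2756

Δλ = 2.4263 × 1.2756
Δλ = 3.0951 pm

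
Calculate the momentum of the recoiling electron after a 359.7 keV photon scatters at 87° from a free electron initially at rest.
2.1893e-22 kg·m/s

The electron is initially at rest, so by conservation of momentum:
p⃗_e = p⃗₀ − p⃗'  (incident photon momentum minus scattered photon momentum)

Photon momentum magnitudes (p = h/λ = E/c):
λ₀ = hc/E₀ = 3.4469 pm → p₀ = h/λ₀ = 1.9223e-22 kg·m/s
Δλ = λ_C(1 − cos 87°) = 2.2993 pm
λ' = 5.7462 pm → p' = h/λ' = 1.1531e-22 kg·m/s

The scattered photon makes angle θ = 87° with the incident direction, so by the law of cosines:
|p⃗_e|² = p₀² + p'² − 2p₀p'cos θ
|p⃗_e|² = (1.9223e-22)² + (1.1531e-22)² − 2·1.9223e-22·1.1531e-22·cos(87°)
|p⃗_e| = 2.1893e-22 kg·m/s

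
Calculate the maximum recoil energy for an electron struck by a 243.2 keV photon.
118.6010 keV

Maximum energy transfer occurs at θ = 180° (backscattering).

Initial photon: E₀ = 243.2 keV → λ₀ = 5.0980 pm

Maximum Compton shift (at 180°):
Δλ_max = 2λ_C = 2 × 2.4263 = 4.8526 pm

Final wavelength:
λ' = 5.0980 + 4.8526 = 9.9507 pm

Minimum photon energy (maximum energy to electron):
E'_min = hc/λ' = 124.5990 keV

Maximum electron kinetic energy:
K_max = E₀ - E'_min = 243.2000 - 124.5990 = 118.6010 keV

(Intermediate values are shown rounded; full precision is carried through to the final answer.)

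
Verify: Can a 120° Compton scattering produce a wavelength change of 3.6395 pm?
Yes, consistent

Calculate the expected shift for θ = 120°:

Δλ_expected = λ_C(1 - cos(120°))
Δλ_expected = 2.4263 × (1 - cos(120°))
Δλ_expected = 2.4263 × 1.5000
Δλ_expected = 3.6395 pm

Given shift: 3.6395 pm
Expected shift: 3.6395 pm
Difference: 0.0000 pm

The values match. This is consistent with Compton scattering at the stated angle.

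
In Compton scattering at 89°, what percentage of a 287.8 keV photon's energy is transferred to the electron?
0.3562 (or 35.62%)

Calculate initial and final photon energies:

Initial: E₀ = 287.8 keV → λ₀ = 4.3080 pm
Compton shift: Δλ = 2.3840 pm
Final wavelength: λ' = 6.6920 pm
Final energy: E' = 185.2733 keV

Fractional energy loss:
(E₀ - E')/E₀ = (287.8000 - 185.2733)/287.8000
= 102.5267/287.8000
= 0.3562
= 35.62%

(Intermediate values are shown rounded; full precision is carried through to the final answer.)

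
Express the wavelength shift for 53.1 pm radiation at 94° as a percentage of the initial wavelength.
4.8881%

Calculate the Compton shift:
Δλ = λ_C(1 - cos(94°))
Δλ = 2.4263 × (1 - cos(94°))
Δλ = 2.4263 × 1.0698
Δλ = 2.5956 pm

Percentage change:
(Δλ/λ₀) × 100 = (2.5956/53.1) × 100
= 4.8881%

(Intermediate values are shown rounded; full precision is carried through to the final answer.)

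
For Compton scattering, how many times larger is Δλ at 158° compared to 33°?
158° produces the larger shift by a factor of 11.946

Calculate both shifts using Δλ = λ_C(1 - cos θ):

For θ₁ = 33°:
Δλ₁ = 2.4263 × (1 - cos(33°))
Δλ₁ = 2.4263 × 0.1613
Δλ₁ = 0.3914 pm

For θ₂ = 158°:
Δλ₂ = 2.4263 × (1 - cos(158°))
Δλ₂ = 2.4263 × 1.9272
Δλ₂ = 4.6759 pm

The 158° angle produces the larger shift.
Ratio: 4.6759/0.3914 = 11.946

(Intermediate values are shown rounded; full precision is carried through to the final answer.)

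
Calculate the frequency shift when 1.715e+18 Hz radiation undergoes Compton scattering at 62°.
1.254e+16 Hz (decrease)

Convert frequency to wavelength (c = 299792458 m/s):
λ₀ = c/f₀ = 299792458/1.715e+18 = 1.7480610e-10 m = 174.8061 pm

Calculate Compton shift:
Δλ = λ_C(1 - cos(62°)) = 1.2872 pm

Final wavelength:
λ' = λ₀ + Δλ = 174.8061 + 1.2872 = 176.0933 pm

Final frequency:
f' = c/λ' = 299792458/1.7609332e-10 = 1.7024635e+18 Hz

Frequency shift (decrease):
Δf = f₀ - f' = 1.715e+18 - 1.7024635e+18 = 1.254e+16 Hz

(Intermediate values are shown rounded; full precision is carried through to the final answer.)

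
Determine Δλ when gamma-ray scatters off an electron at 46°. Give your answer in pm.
0.7409 pm

Using the Compton scattering formula:
Δλ = λ_C(1 - cos θ)

where λ_C = h/(m_e·c) ≈ 2.4263 pm is the Compton wavelength of an electron.

For θ = 46°:
cos(46°) = 0.6947
1 - cos(46°) = 0.3053

Δλ = 2.4263 × 0.3053
Δλ = 0.7409 pm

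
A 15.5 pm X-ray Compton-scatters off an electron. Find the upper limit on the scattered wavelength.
20.3526 pm (at θ = 180°)

The Compton shift is Δλ = λ_C(1 − cos θ).

Since cos θ ranges from −1 to 1, the factor (1 − cos θ) ranges from 0 to 2; the maximum shift occurs at θ = 180° (backscattering):
Δλ_max = 2λ_C = 2 × 2.4263 pm = 4.8526 pm

Maximum scattered wavelength:
λ'_max = λ₀ + Δλ_max = 15.5 + 4.8526 = 20.3526 pm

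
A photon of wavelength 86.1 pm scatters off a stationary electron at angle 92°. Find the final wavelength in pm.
88.6110 pm

Using the Compton scattering formula:
λ' = λ + Δλ = λ + λ_C(1 - cos θ)

Given:
- Initial wavelength λ = 86.1 pm
- Scattering angle θ = 92°
- Compton wavelength λ_C ≈ 2.4263 pm

Calculate the shift:
Δλ = 2.4263 × (1 - cos(92°))
Δλ = 2.4263 × 1.0349
Δλ = 2.5110 pm

Final wavelength:
λ' = 86.1 + 2.5110 = 88.6110 pm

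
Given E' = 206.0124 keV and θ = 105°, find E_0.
418.2999 keV

Convert final energy to wavelength (hc ≈ 1239.842 keV·pm):
λ' = hc/E' = 1239.842 / 206.0124 = 6.0183 pm

Calculate the Compton shift:
Δλ = λ_C(1 - cos(105°))
Δλ = 2.4263 × (1 - cos(105°))
Δλ = 3.0543 pm

Initial wavelength:
λ = λ' - Δλ = 6.0183 - 3.0543 = 2.9640 pm

Initial energy:
E = hc/λ = 1239.842 / 2.9640 = 418.2999 keV

(Intermediate values are shown rounded; full precision is carried through to the final answer.)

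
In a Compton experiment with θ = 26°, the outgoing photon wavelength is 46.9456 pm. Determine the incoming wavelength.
46.7000 pm

From λ' = λ + Δλ, we have λ = λ' - Δλ

First calculate the Compton shift:
Δλ = λ_C(1 - cos θ)
Δλ = 2.4263 × (1 - cos(26°))
Δλ = 2.4263 × 0.1012
Δλ = 0.2456 pm

Initial wavelength:
λ = λ' - Δλ
λ = 46.9456 - 0.2456
λ = 46.7000 pm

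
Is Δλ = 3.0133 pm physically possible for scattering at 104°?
Yes, consistent

Calculate the expected shift for θ = 104°:

Δλ_expected = λ_C(1 - cos(104°))
Δλ_expected = 2.4263 × (1 - cos(104°))
Δλ_expected = 2.4263 × 1.2419
Δλ_expected = 3.0133 pm

Given shift: 3.0133 pm
Expected shift: 3.0133 pm
Difference: 0.0000 pm

The values match. This is consistent with Compton scattering at the stated angle.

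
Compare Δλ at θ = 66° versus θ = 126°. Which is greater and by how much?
126° produces the larger shift by a factor of 2.676

Calculate both shifts using Δλ = λ_C(1 - cos θ):

For θ₁ = 66°:
Δλ₁ = 2.4263 × (1 - cos(66°))
Δλ₁ = 2.4263 × 0.5933
Δλ₁ = 1.4394 pm

For θ₂ = 126°:
Δλ₂ = 2.4263 × (1 - cos(126°))
Δλ₂ = 2.4263 × 1.5878
Δλ₂ = 3.8525 pm

The 126° angle produces the larger shift.
Ratio: 3.8525/1.4394 = 2.676

(Intermediate values are shown rounded; full precision is carried through to the final answer.)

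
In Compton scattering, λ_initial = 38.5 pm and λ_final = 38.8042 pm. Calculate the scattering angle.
29.00°

First find the wavelength shift:
Δλ = λ' - λ = 38.8042 - 38.5 = 0.3042 pm

Using Δλ = λ_C(1 - cos θ), with λ_C = h/(m_e·c) ≈ 2.42631024 pm:
cos θ = 1 - Δλ/λ_C
cos θ = 1 - 0.3042/2.42631024
cos θ = 0.874624

θ = arccos(0.874624)
θ = 29.00°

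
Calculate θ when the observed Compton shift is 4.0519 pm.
132.07°

From the Compton formula Δλ = λ_C(1 - cos θ), we can solve for θ:

cos θ = 1 - Δλ/λ_C

Given:
- Δλ = 4.0519 pm
- λ_C = h/(m_e·c) ≈ 2.42631024 pm

cos θ = 1 - 4.0519/2.42631024
cos θ = 1 - 1.669984
cos θ = -0.669984

θ = arccos(-0.669984)
θ = 132.07°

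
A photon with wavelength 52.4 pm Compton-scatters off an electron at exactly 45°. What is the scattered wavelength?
53.1106 pm

Using the Compton formula: λ' = λ + λ_C(1 − cos θ)

For θ = 45°, cos θ = √2/2 (exact) ≈ 0.7071, so:
1 − cos 45° = 1 − (√2/2) ≈ 0.2929

Δλ = λ_C × 0.2929 = 2.4263 × 0.2929 = 0.7106 pm

λ' = 52.4 + 0.7106 = 53.1106 pm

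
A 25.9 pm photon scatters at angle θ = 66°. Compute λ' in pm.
27.3394 pm

Using the Compton scattering formula:
λ' = λ + Δλ = λ + λ_C(1 - cos θ)

Given:
- Initial wavelength λ = 25.9 pm
- Scattering angle θ = 66°
- Compton wavelength λ_C ≈ 2.4263 pm

Calculate the shift:
Δλ = 2.4263 × (1 - cos(66°))
Δλ = 2.4263 × 0.5933
Δλ = 1.4394 pm

Final wavelength:
λ' = 25.9 + 1.4394 = 27.3394 pm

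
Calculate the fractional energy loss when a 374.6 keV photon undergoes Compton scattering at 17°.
0.0310 (or 3.10%)

Calculate initial and final photon energies:

Initial: E₀ = 374.6 keV → λ₀ = 3.3098 pm
Compton shift: Δλ = 0.1060 pm
Final wavelength: λ' = 3.4158 pm
Final energy: E' = 362.9733 keV

Fractional energy loss:
(E₀ - E')/E₀ = (374.6000 - 362.9733)/374.6000
= 11.6267/374.6000
= 0.0310
= 3.10%

(Intermediate values are shown rounded; full precision is carried through to the final answer.)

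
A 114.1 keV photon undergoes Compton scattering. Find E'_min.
78.8759 keV (at θ = 180°)

The scattered photon has minimum energy when its wavelength is maximum, i.e., when the Compton shift Δλ = λ_C(1 − cos θ) is maximum. This occurs at θ = 180° (backscattering), giving Δλ_max = 2λ_C = 4.8526 pm.

Initial wavelength: λ₀ = hc/E₀ = 10.8663 pm
Maximum final wavelength: λ'_max = λ₀ + 2λ_C = 10.8663 + 4.8526 = 15.7189 pm
Minimum final energy: E'_min = hc/λ'_max = 78.8759 keV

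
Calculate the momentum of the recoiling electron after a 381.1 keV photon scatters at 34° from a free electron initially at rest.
1.1450e-22 kg·m/s

The electron is initially at rest, so by conservation of momentum:
p⃗_e = p⃗₀ − p⃗'  (incident photon momentum minus scattered photon momentum)

Photon momentum magnitudes (p = h/λ = E/c):
λ₀ = hc/E₀ = 3.2533 pm → p₀ = h/λ₀ = 2.0367e-22 kg·m/s
Δλ = λ_C(1 − cos 34°) = 0.4148 pm
λ' = 3.6681 pm → p' = h/λ' = 1.8064e-22 kg·m/s

The scattered photon makes angle θ = 34° with the incident direction, so by the law of cosines:
|p⃗_e|² = p₀² + p'² − 2p₀p'cos θ
|p⃗_e|² = (2.0367e-22)² + (1.8064e-22)² − 2·2.0367e-22·1.8064e-22·cos(34°)
|p⃗_e| = 1.1450e-22 kg·m/s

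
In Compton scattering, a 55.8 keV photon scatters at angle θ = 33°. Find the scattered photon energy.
54.8340 keV

First convert energy to wavelength:
λ = hc/E, with hc ≈ 1239.842 keV·pm (i.e. 1239.842 eV·nm)

For E = 55.8 keV = 55800 eV:
λ = 1239.842 keV·pm / 55.8 keV
λ = 22.2194 pm

Calculate the Compton shift:
Δλ = λ_C(1 - cos(33°)) = 2.4263 × 0.1613
Δλ = 0.3914 pm

Final wavelength:
λ' = 22.2194 + 0.3914 = 22.6108 pm

Final energy:
E' = hc/λ' = 1239.842 / 22.6108 = 54.8340 keV

(Intermediate values are shown rounded; full precision is carried through to the final answer.)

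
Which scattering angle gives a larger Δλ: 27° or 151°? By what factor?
151° produces the larger shift by a factor of 17.199

Calculate both shifts using Δλ = λ_C(1 - cos θ):

For θ₁ = 27°:
Δλ₁ = 2.4263 × (1 - cos(27°))
Δλ₁ = 2.4263 × 0.1090
Δλ₁ = 0.2645 pm

For θ₂ = 151°:
Δλ₂ = 2.4263 × (1 - cos(151°))
Δλ₂ = 2.4263 × 1.8746
Δλ₂ = 4.5484 pm

The 151° angle produces the larger shift.
Ratio: 4.5484/0.2645 = 17.199

(Intermediate values are shown rounded; full precision is carried through to the final answer.)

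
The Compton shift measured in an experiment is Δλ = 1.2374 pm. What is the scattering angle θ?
60.66°

From the Compton formula Δλ = λ_C(1 - cos θ), we can solve for θ:

cos θ = 1 - Δλ/λ_C

Given:
- Δλ = 1.2374 pm
- λ_C = h/(m_e·c) ≈ 2.42631024 pm

cos θ = 1 - 1.2374/2.42631024
cos θ = 1 - 0.509992
cos θ = 0.490008

θ = arccos(0.490008)
θ = 60.66°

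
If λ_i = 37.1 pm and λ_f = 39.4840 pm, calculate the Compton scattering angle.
89.00°

First find the wavelength shift:
Δλ = λ' - λ = 39.4840 - 37.1 = 2.3840 pm

Using Δλ = λ_C(1 - cos θ), with λ_C = h/(m_e·c) ≈ 2.42631024 pm:
cos θ = 1 - Δλ/λ_C
cos θ = 1 - 2.3840/2.42631024
cos θ = 0.017438

θ = arccos(0.017438)
θ = 89.00°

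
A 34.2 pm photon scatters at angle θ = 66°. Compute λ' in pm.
35.6394 pm

Using the Compton scattering formula:
λ' = λ + Δλ = λ + λ_C(1 - cos θ)

Given:
- Initial wavelength λ = 34.2 pm
- Scattering angle θ = 66°
- Compton wavelength λ_C ≈ 2.4263 pm

Calculate the shift:
Δλ = 2.4263 × (1 - cos(66°))
Δλ = 2.4263 × 0.5933
Δλ = 1.4394 pm

Final wavelength:
λ' = 34.2 + 1.4394 = 35.6394 pm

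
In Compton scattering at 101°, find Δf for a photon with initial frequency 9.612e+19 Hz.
4.622e+19 Hz (decrease)

Convert frequency to wavelength (c = 299792458 m/s):
λ₀ = c/f₀ = 299792458/9.612e+19 = 3.1189394e-12 m = 3.1189 pm

Calculate Compton shift:
Δλ = λ_C(1 - cos(101°)) = 2.8893 pm

Final wavelength:
λ' = λ₀ + Δλ = 3.1189 + 2.8893 = 6.0082 pm

Final frequency:
f' = c/λ' = 299792458/6.0082115e-12 = 4.9897121e+19 Hz

Frequency shift (decrease):
Δf = f₀ - f' = 9.612e+19 - 4.9897121e+19 = 4.622e+19 Hz

(Intermediate values are shown rounded; full precision is carried through to the final answer.)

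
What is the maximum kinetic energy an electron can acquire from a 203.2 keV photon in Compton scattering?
90.0159 keV

Maximum energy transfer occurs at θ = 180° (backscattering).

Initial photon: E₀ = 203.2 keV → λ₀ = 6.1016 pm

Maximum Compton shift (at 180°):
Δλ_max = 2λ_C = 2 × 2.4263 = 4.8526 pm

Final wavelength:
λ' = 6.1016 + 4.8526 = 10.9542 pm

Minimum photon energy (maximum energy to electron):
E'_min = hc/λ' = 113.1841 keV

Maximum electron kinetic energy:
K_max = E₀ - E'_min = 203.2000 - 113.1841 = 90.0159 keV

(Intermediate values are shown rounded; full precision is carried through to the final answer.)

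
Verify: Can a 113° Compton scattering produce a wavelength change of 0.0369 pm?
No, inconsistent

Calculate the expected shift for θ = 113°:

Δλ_expected = λ_C(1 - cos(113°))
Δλ_expected = 2.4263 × (1 - cos(113°))
Δλ_expected = 2.4263 × 1.3907
Δλ_expected = 3.3743 pm

Given shift: 0.0369 pm
Expected shift: 3.3743 pm
Difference: 3.3375 pm

The values do not match. The given shift corresponds to θ ≈ 10.0°, not 113°.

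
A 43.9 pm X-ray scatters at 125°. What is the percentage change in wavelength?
8.6970%

Calculate the Compton shift:
Δλ = λ_C(1 - cos(125°))
Δλ = 2.4263 × (1 - cos(125°))
Δλ = 2.4263 × 1.5736
Δλ = 3.8180 pm

Percentage change:
(Δλ/λ₀) × 100 = (3.8180/43.9) × 100
= 8.6970%

(Intermediate values are shown rounded; full precision is carried through to the final answer.)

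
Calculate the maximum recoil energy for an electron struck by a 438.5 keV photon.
277.0640 keV

Maximum energy transfer occurs at θ = 180° (backscattering).

Initial photon: E₀ = 438.5 keV → λ₀ = 2.8275 pm

Maximum Compton shift (at 180°):
Δλ_max = 2λ_C = 2 × 2.4263 = 4.8526 pm

Final wavelength:
λ' = 2.8275 + 4.8526 = 7.6801 pm

Minimum photon energy (maximum energy to electron):
E'_min = hc/λ' = 161.4360 keV

Maximum electron kinetic energy:
K_max = E₀ - E'_min = 438.5000 - 161.4360 = 277.0640 keV

(Intermediate values are shown rounded; full precision is carried through to the final answer.)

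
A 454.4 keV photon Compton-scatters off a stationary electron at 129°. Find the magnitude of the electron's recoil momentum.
3.1483e-22 kg·m/s

The electron is initially at rest, so by conservation of momentum:
p⃗_e = p⃗₀ − p⃗'  (incident photon momentum minus scattered photon momentum)

Photon momentum magnitudes (p = h/λ = E/c):
λ₀ = hc/E₀ = 2.7285 pm → p₀ = h/λ₀ = 2.4284e-22 kg·m/s
Δλ = λ_C(1 − cos 129°) = 3.9532 pm
λ' = 6.6818 pm → p' = h/λ' = 9.9167e-23 kg·m/s

The scattered photon makes angle θ = 129° with the incident direction, so by the law of cosines:
|p⃗_e|² = p₀² + p'² − 2p₀p'cos θ
|p⃗_e|² = (2.4284e-22)² + (9.9167e-23)² − 2·2.4284e-22·9.9167e-23·cos(129°)
|p⃗_e| = 3.1483e-22 kg·m/s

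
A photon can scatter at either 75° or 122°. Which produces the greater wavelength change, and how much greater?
122° produces the larger shift by a factor of 2.064

Calculate both shifts using Δλ = λ_C(1 - cos θ):

For θ₁ = 75°:
Δλ₁ = 2.4263 × (1 - cos(75°))
Δλ₁ = 2.4263 × 0.7412
Δλ₁ = 1.7983 pm

For θ₂ = 122°:
Δλ₂ = 2.4263 × (1 - cos(122°))
Δλ₂ = 2.4263 × 1.5299
Δλ₂ = 3.7121 pm

The 122° angle produces the larger shift.
Ratio: 3.7121/1.7983 = 2.064

(Intermediate values are shown rounded; full precision is carried through to the final answer.)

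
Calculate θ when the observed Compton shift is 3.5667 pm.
118.03°

From the Compton formula Δλ = λ_C(1 - cos θ), we can solve for θ:

cos θ = 1 - Δλ/λ_C

Given:
- Δλ = 3.5667 pm
- λ_C = h/(m_e·c) ≈ 2.42631024 pm

cos θ = 1 - 3.5667/2.42631024
cos θ = 1 - 1.470010
cos θ = -0.470010

θ = arccos(-0.470010)
θ = 118.03°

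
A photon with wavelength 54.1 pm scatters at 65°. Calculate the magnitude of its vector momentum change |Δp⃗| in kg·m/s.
1.2998e-23 kg·m/s

Photon momentum magnitude is p = h/λ.

Initial momentum:
p₀ = h/λ = 6.6261e-34/5.4100e-11 = 1.2248e-23 kg·m/s

After scattering:
λ' = λ + Δλ = 54.1 + 1.4009 = 55.5009 pm
p' = h/λ' = 6.6261e-34/5.5501e-11 = 1.1939e-23 kg·m/s

Momentum is a vector; the scattered photon's direction makes angle θ = 65° with the incident direction. The magnitude of the vector change Δp⃗ = p⃗₀ − p⃗' is found from the law of cosines:
|Δp⃗|² = p₀² + p'² − 2p₀p'cos θ
|Δp⃗|² = (1.2248e-23)² + (1.1939e-23)² − 2·1.2248e-23·1.1939e-23·cos(65°)
|Δp⃗| = 1.2998e-23 kg·m/s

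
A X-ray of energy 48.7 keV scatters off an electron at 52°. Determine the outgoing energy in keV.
46.9792 keV

First convert energy to wavelength:
λ = hc/E, with hc ≈ 1239.842 keV·pm (i.e. 1239.842 eV·nm)

For E = 48.7 keV = 48700 eV:
λ = 1239.842 keV·pm / 48.7 keV
λ = 25.4588 pm

Calculate the Compton shift:
Δλ = λ_C(1 - cos(52°)) = 2.4263 × 0.3843
Δλ = 0.9325 pm

Final wavelength:
λ' = 25.4588 + 0.9325 = 26.3913 pm

Final energy:
E' = hc/λ' = 1239.842 / 26.3913 = 46.9792 keV

(Intermediate values are shown rounded; full precision is carried through to the final answer.)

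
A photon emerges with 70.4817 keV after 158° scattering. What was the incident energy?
95.9999 keV

Convert final energy to wavelength (hc ≈ 1239.842 keV·pm):
λ' = hc/E' = 1239.842 / 70.4817 = 17.5910 pm

Calculate the Compton shift:
Δλ = λ_C(1 - cos(158°))
Δλ = 2.4263 × (1 - cos(158°))
Δλ = 4.6759 pm

Initial wavelength:
λ = λ' - Δλ = 17.5910 - 4.6759 = 12.9150 pm

Initial energy:
E = hc/λ = 1239.842 / 12.9150 = 95.9999 keV

(Intermediate values are shown rounded; full precision is carried through to the final answer.)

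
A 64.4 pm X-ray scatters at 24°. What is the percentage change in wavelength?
0.3257%

Calculate the Compton shift:
Δλ = λ_C(1 - cos(24°))
Δλ = 2.4263 × (1 - cos(24°))
Δλ = 2.4263 × 0.0865
Δλ = 0.2098 pm

Percentage change:
(Δλ/λ₀) × 100 = (0.2098/64.4) × 100
= 0.3257%

(Intermediate values are shown rounded; full precision is carried through to the final answer.)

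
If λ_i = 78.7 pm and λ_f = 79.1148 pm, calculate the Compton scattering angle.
34.00°

First find the wavelength shift:
Δλ = λ' - λ = 79.1148 - 78.7 = 0.4148 pm

Using Δλ = λ_C(1 - cos θ), with λ_C = h/(m_e·c) ≈ 2.42631024 pm:
cos θ = 1 - Δλ/λ_C
cos θ = 1 - 0.4148/2.42631024
cos θ = 0.829041

θ = arccos(0.829041)
θ = 34.00°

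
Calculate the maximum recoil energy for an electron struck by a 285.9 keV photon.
150.9769 keV

Maximum energy transfer occurs at θ = 180° (backscattering).

Initial photon: E₀ = 285.9 keV → λ₀ = 4.3366 pm

Maximum Compton shift (at 180°):
Δλ_max = 2λ_C = 2 × 2.4263 = 4.8526 pm

Final wavelength:
λ' = 4.3366 + 4.8526 = 9.1892 pm

Minimum photon energy (maximum energy to electron):
E'_min = hc/λ' = 134.9231 keV

Maximum electron kinetic energy:
K_max = E₀ - E'_min = 285.9000 - 134.9231 = 150.9769 keV

(Intermediate values are shown rounded; full precision is carried through to the final answer.)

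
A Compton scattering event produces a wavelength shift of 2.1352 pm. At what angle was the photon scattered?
83.11°

From the Compton formula Δλ = λ_C(1 - cos θ), we can solve for θ:

cos θ = 1 - Δλ/λ_C

Given:
- Δλ = 2.1352 pm
- λ_C = h/(m_e·c) ≈ 2.42631024 pm

cos θ = 1 - 2.1352/2.42631024
cos θ = 1 - 0.880019
cos θ = 0.119981

θ = arccos(0.119981)
θ = 83.11°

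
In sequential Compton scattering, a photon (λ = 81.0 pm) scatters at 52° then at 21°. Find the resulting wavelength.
82.0937 pm

Apply Compton shift twice:

First scattering at θ₁ = 52°:
Δλ₁ = λ_C(1 - cos(52°))
Δλ₁ = 2.4263 × 0.3843
Δλ₁ = 0.9325 pm

After first scattering:
λ₁ = 81.0 + 0.9325 = 81.9325 pm

Second scattering at θ₂ = 21°:
Δλ₂ = λ_C(1 - cos(21°))
Δλ₂ = 2.4263 × 0.0664
Δλ₂ = 0.1612 pm

Final wavelength:
λ₂ = 81.9325 + 0.1612 = 82.0937 pm

Total shift: Δλ_total = 0.9325 + 0.1612 = 1.0937 pm

(Intermediate values are shown rounded; full precision is carried through to the final answer.)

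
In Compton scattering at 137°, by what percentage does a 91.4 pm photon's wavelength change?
4.5961%

Calculate the Compton shift:
Δλ = λ_C(1 - cos(137°))
Δλ = 2.4263 × (1 - cos(137°))
Δλ = 2.4263 × 1.7314
Δλ = 4.2008 pm

Percentage change:
(Δλ/λ₀) × 100 = (4.2008/91.4) × 100
= 4.5961%

(Intermediate values are shown rounded; full precision is carried through to the final answer.)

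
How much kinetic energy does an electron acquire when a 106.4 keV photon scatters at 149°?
29.6710 keV

By energy conservation: K_e = E_initial - E_final

First find the scattered photon energy:
Initial wavelength: λ = hc/E = 11.6527 pm
Compton shift: Δλ = λ_C(1 - cos(149°)) = 4.5061 pm
Final wavelength: λ' = 11.6527 + 4.5061 = 16.1587 pm
Final photon energy: E' = hc/λ' = 76.7290 keV

Electron kinetic energy:
K_e = E - E' = 106.4000 - 76.7290 = 29.6710 keV

(Intermediate values are shown rounded; full precision is carried through to the final answer.)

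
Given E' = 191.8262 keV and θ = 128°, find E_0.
487.5001 keV

Convert final energy to wavelength (hc ≈ 1239.842 keV·pm):
λ' = hc/E' = 1239.842 / 191.8262 = 6.4634 pm

Calculate the Compton shift:
Δλ = λ_C(1 - cos(128°))
Δλ = 2.4263 × (1 - cos(128°))
Δλ = 3.9201 pm

Initial wavelength:
λ = λ' - Δλ = 6.4634 - 3.9201 = 2.5433 pm

Initial energy:
E = hc/λ = 1239.842 / 2.5433 = 487.5001 keV

(Intermediate values are shown rounded; full precision is carried through to the final answer.)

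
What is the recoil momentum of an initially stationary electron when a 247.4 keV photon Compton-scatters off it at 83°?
1.5198e-22 kg·m/s

The electron is initially at rest, so by conservation of momentum:
p⃗_e = p⃗₀ − p⃗'  (incident photon momentum minus scattered photon momentum)

Photon momentum magnitudes (p = h/λ = E/c):
λ₀ = hc/E₀ = 5.0115 pm → p₀ = h/λ₀ = 1.3222e-22 kg·m/s
Δλ = λ_C(1 − cos 83°) = 2.1306 pm
λ' = 7.1421 pm → p' = h/λ' = 9.2775e-23 kg·m/s

The scattered photon makes angle θ = 83° with the incident direction, so by the law of cosines:
|p⃗_e|² = p₀² + p'² − 2p₀p'cos θ
|p⃗_e|² = (1.3222e-22)² + (9.2775e-23)² − 2·1.3222e-22·9.2775e-23·cos(83°)
|p⃗_e| = 1.5198e-22 kg·m/s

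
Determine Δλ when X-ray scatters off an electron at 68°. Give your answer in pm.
1.5174 pm

Using the Compton scattering formula:
Δλ = λ_C(1 - cos θ)

where λ_C = h/(m_e·c) ≈ 2.4263 pm is the Compton wavelength of an electron.

For θ = 68°:
cos(68°) = 0.3746
1 - cos(68°) = 0.6254

Δλ = 2.4263 × 0.6254
Δλ = 1.5174 pm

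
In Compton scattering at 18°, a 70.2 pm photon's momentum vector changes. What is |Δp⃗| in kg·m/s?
2.9507e-24 kg·m/s

Photon momentum magnitude is p = h/λ.

Initial momentum:
p₀ = h/λ = 6.6261e-34/7.0200e-11 = 9.4388e-24 kg·m/s

After scattering:
λ' = λ + Δλ = 70.2 + 0.1188 = 70.3188 pm
p' = h/λ' = 6.6261e-34/7.0319e-11 = 9.4229e-24 kg·m/s

Momentum is a vector; the scattered photon's direction makes angle θ = 18° with the incident direction. The magnitude of the vector change Δp⃗ = p⃗₀ − p⃗' is found from the law of cosines:
|Δp⃗|² = p₀² + p'² − 2p₀p'cos θ
|Δp⃗|² = (9.4388e-24)² + (9.4229e-24)² − 2·9.4388e-24·9.4229e-24·cos(18°)
|Δp⃗| = 2.9507e-24 kg·m/s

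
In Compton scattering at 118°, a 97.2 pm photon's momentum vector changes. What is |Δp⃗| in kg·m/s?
1.1480e-23 kg·m/s

Photon momentum magnitude is p = h/λ.

Initial momentum:
p₀ = h/λ = 6.6261e-34/9.7200e-11 = 6.8169e-24 kg·m/s

After scattering:
λ' = λ + Δλ = 97.2 + 3.5654 = 100.7654 pm
p' = h/λ' = 6.6261e-34/1.0077e-10 = 6.5757e-24 kg·m/s

Momentum is a vector; the scattered photon's direction makes angle θ = 118° with the incident direction. The magnitude of the vector change Δp⃗ = p⃗₀ − p⃗' is found from the law of cosines:
|Δp⃗|² = p₀² + p'² − 2p₀p'cos θ
|Δp⃗|² = (6.8169e-24)² + (6.5757e-24)² − 2·6.8169e-24·6.5757e-24·cos(118°)
|Δp⃗| = 1.1480e-23 kg·m/s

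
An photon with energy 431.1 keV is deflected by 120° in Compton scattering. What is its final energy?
190.2923 keV

First convert energy to wavelength:
λ = hc/E, with hc ≈ 1239.842 keV·pm (i.e. 1239.842 eV·nm)

For E = 431.1 keV = 431100 eV:
λ = 1239.842 keV·pm / 431.1 keV
λ = 2.8760 pm

Calculate the Compton shift:
Δλ = λ_C(1 - cos(120°)) = 2.4263 × 1.5000
Δλ = 3.6395 pm

Final wavelength:
λ' = 2.8760 + 3.6395 = 6.5155 pm

Final energy:
E' = hc/λ' = 1239.842 / 6.5155 = 190.2923 keV

(Intermediate values are shown rounded; full precision is carried through to the final answer.)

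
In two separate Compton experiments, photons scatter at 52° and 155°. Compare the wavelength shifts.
155° produces the larger shift by a factor of 4.960

Calculate both shifts using Δλ = λ_C(1 - cos θ):

For θ₁ = 52°:
Δλ₁ = 2.4263 × (1 - cos(52°))
Δλ₁ = 2.4263 × 0.3843
Δλ₁ = 0.9325 pm

For θ₂ = 155°:
Δλ₂ = 2.4263 × (1 - cos(155°))
Δλ₂ = 2.4263 × 1.9063
Δλ₂ = 4.6253 pm

The 155° angle produces the larger shift.
Ratio: 4.6253/0.9325 = 4.960

(Intermediate values are shown rounded; full precision is carried through to the final answer.)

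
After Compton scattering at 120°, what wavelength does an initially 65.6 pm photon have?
69.2395 pm

Using the Compton formula: λ' = λ + λ_C(1 − cos θ)

For θ = 120°, cos θ = -1/2 (exact) = -0.5000, so:
1 − cos 120° = 1 − (-1/2) = 1.5000

Δλ = λ_C × 1.5000 = 2.4263 × 1.5000 = 3.6395 pm

λ' = 65.6 + 3.6395 = 69.2395 pm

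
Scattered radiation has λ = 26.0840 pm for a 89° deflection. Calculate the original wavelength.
23.7000 pm

From λ' = λ + Δλ, we have λ = λ' - Δλ

First calculate the Compton shift:
Δλ = λ_C(1 - cos θ)
Δλ = 2.4263 × (1 - cos(89°))
Δλ = 2.4263 × 0.9825
Δλ = 2.3840 pm

Initial wavelength:
λ = λ' - Δλ
λ = 26.0840 - 2.3840
λ = 23.7000 pm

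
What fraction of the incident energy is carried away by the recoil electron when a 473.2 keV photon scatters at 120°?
0.5814 (or 58.14%)

Calculate initial and final photon energies:

Initial: E₀ = 473.2 keV → λ₀ = 2.6201 pm
Compton shift: Δλ = 3.6395 pm
Final wavelength: λ' = 6.2596 pm
Final energy: E' = 198.0709 keV

Fractional energy loss:
(E₀ - E')/E₀ = (473.2000 - 198.0709)/473.2000
= 275.1291/473.2000
= 0.5814
= 58.14%

(Intermediate values are shown rounded; full precision is carried through to the final answer.)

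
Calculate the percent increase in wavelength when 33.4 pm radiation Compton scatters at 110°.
9.7490%

Calculate the Compton shift:
Δλ = λ_C(1 - cos(110°))
Δλ = 2.4263 × (1 - cos(110°))
Δλ = 2.4263 × 1.3420
Δλ = 3.2562 pm

Percentage change:
(Δλ/λ₀) × 100 = (3.2562/33.4) × 100
= 9.7490%

(Intermediate values are shown rounded; full precision is carried through to the final answer.)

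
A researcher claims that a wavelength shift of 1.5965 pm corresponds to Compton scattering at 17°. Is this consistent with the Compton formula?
No, inconsistent

Calculate the expected shift for θ = 17°:

Δλ_expected = λ_C(1 - cos(17°))
Δλ_expected = 2.4263 × (1 - cos(17°))
Δλ_expected = 2.4263 × 0.0437
Δλ_expected = 0.1060 pm

Given shift: 1.5965 pm
Expected shift: 0.1060 pm
Difference: 1.4904 pm

The values do not match. The given shift corresponds to θ ≈ 70.0°, not 17°.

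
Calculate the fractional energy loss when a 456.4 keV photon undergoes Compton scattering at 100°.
0.5118 (or 51.18%)

Calculate initial and final photon energies:

Initial: E₀ = 456.4 keV → λ₀ = 2.7166 pm
Compton shift: Δλ = 2.8476 pm
Final wavelength: λ' = 5.5642 pm
Final energy: E' = 222.8247 keV

Fractional energy loss:
(E₀ - E')/E₀ = (456.4000 - 222.8247)/456.4000
= 233.5753/456.4000
= 0.5118
= 51.18%

(Intermediate values are shown rounded; full precision is carried through to the final answer.)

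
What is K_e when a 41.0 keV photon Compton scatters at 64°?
1.7679 keV

By energy conservation: K_e = E_initial - E_final

First find the scattered photon energy:
Initial wavelength: λ = hc/E = 30.2400 pm
Compton shift: Δλ = λ_C(1 - cos(64°)) = 1.3627 pm
Final wavelength: λ' = 30.2400 + 1.3627 = 31.6027 pm
Final photon energy: E' = hc/λ' = 39.2321 keV

Electron kinetic energy:
K_e = E - E' = 41.0000 - 39.2321 = 1.7679 keV

(Intermediate values are shown rounded; full precision is carried through to the final answer.)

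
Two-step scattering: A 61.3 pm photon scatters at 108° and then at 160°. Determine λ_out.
69.1824 pm

Apply Compton shift twice:

First scattering at θ₁ = 108°:
Δλ₁ = λ_C(1 - cos(108°))
Δλ₁ = 2.4263 × 1.3090
Δλ₁ = 3.1761 pm

After first scattering:
λ₁ = 61.3 + 3.1761 = 64.4761 pm

Second scattering at θ₂ = 160°:
Δλ₂ = λ_C(1 - cos(160°))
Δλ₂ = 2.4263 × 1.9397
Δλ₂ = 4.7063 pm

Final wavelength:
λ₂ = 64.4761 + 4.7063 = 69.1824 pm

Total shift: Δλ_total = 3.1761 + 4.7063 = 7.8824 pm

(Intermediate values are shown rounded; full precision is carried through to the final answer.)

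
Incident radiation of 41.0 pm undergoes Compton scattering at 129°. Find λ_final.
44.9532 pm

Using the Compton scattering formula:
λ' = λ + Δλ = λ + λ_C(1 - cos θ)

Given:
- Initial wavelength λ = 41.0 pm
- Scattering angle θ = 129°
- Compton wavelength λ_C ≈ 2.4263 pm

Calculate the shift:
Δλ = 2.4263 × (1 - cos(129°))
Δλ = 2.4263 × 1.6293
Δλ = 3.9532 pm

Final wavelength:
λ' = 41.0 + 3.9532 = 44.9532 pm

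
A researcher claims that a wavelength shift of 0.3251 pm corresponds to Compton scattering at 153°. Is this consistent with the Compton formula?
No, inconsistent

Calculate the expected shift for θ = 153°:

Δλ_expected = λ_C(1 - cos(153°))
Δλ_expected = 2.4263 × (1 - cos(153°))
Δλ_expected = 2.4263 × 1.8910
Δλ_expected = 4.5882 pm

Given shift: 0.3251 pm
Expected shift: 4.5882 pm
Difference: 4.2631 pm

The values do not match. The given shift corresponds to θ ≈ 30.0°, not 153°.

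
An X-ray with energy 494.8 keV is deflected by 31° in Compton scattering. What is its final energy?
434.6815 keV

First convert energy to wavelength:
λ = hc/E, with hc ≈ 1239.842 keV·pm (i.e. 1239.842 eV·nm)

For E = 494.8 keV = 494800 eV:
λ = 1239.842 keV·pm / 494.8 keV
λ = 2.5057 pm

Calculate the Compton shift:
Δλ = λ_C(1 - cos(31°)) = 2.4263 × 0.1428
Δλ = 0.3466 pm

Final wavelength:
λ' = 2.5057 + 0.3466 = 2.8523 pm

Final energy:
E' = hc/λ' = 1239.842 / 2.8523 = 434.6815 keV

(Intermediate values are shown rounded; full precision is carried through to the final answer.)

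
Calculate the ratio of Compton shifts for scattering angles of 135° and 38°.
135° produces the larger shift by a factor of 8.053

Calculate both shifts using Δλ = λ_C(1 - cos θ):

For θ₁ = 38°:
Δλ₁ = 2.4263 × (1 - cos(38°))
Δλ₁ = 2.4263 × 0.2120
Δλ₁ = 0.5144 pm

For θ₂ = 135°:
Δλ₂ = 2.4263 × (1 - cos(135°))
Δλ₂ = 2.4263 × 1.7071
Δλ₂ = 4.1420 pm

The 135° angle produces the larger shift.
Ratio: 4.1420/0.5144 = 8.053

(Intermediate values are shown rounded; full precision is carried through to the final answer.)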